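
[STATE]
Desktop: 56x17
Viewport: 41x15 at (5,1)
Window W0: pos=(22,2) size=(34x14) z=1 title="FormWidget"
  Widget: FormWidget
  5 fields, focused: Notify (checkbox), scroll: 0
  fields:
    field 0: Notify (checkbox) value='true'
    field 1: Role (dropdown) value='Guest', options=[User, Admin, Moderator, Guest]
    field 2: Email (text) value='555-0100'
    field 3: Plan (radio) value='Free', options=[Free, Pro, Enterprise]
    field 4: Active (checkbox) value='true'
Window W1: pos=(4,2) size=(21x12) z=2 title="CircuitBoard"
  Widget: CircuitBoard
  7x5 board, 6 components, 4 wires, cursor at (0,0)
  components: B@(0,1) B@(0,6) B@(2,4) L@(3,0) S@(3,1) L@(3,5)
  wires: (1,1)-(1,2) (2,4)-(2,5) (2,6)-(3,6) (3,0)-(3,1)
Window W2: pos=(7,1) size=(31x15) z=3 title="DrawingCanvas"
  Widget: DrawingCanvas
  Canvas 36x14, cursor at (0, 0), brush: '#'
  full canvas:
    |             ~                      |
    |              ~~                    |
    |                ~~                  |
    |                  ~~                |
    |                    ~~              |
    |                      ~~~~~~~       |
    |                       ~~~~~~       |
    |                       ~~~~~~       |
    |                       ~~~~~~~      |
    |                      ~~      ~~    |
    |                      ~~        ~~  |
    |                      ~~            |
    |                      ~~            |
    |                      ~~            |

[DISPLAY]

  ┏━━━━━━━━━━━━━━━━━━━━━━━━━━━━━┓        
━━┃ DrawingCanvas               ┃━━━━━━━━
 C┠─────────────────────────────┨        
──┃+            ~               ┃────────
  ┃              ~~             ┃x]      
0 ┃                ~~           ┃Guest   
  ┃                  ~~         ┃555-0100
1 ┃                    ~~       ┃●) Free 
  ┃                      ~~~~~~~┃x]      
2 ┃                       ~~~~~~┃        
  ┃                       ~~~~~~┃        
3 ┃                       ~~~~~~┃        
━━┃                      ~~     ┃        
  ┃                      ~~     ┃        
  ┗━━━━━━━━━━━━━━━━━━━━━━━━━━━━━┛━━━━━━━━


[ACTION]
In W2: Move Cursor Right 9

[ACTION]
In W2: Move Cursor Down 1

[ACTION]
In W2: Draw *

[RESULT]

  ┏━━━━━━━━━━━━━━━━━━━━━━━━━━━━━┓        
━━┃ DrawingCanvas               ┃━━━━━━━━
 C┠─────────────────────────────┨        
──┃             ~               ┃────────
  ┃         *    ~~             ┃x]      
0 ┃                ~~           ┃Guest   
  ┃                  ~~         ┃555-0100
1 ┃                    ~~       ┃●) Free 
  ┃                      ~~~~~~~┃x]      
2 ┃                       ~~~~~~┃        
  ┃                       ~~~~~~┃        
3 ┃                       ~~~~~~┃        
━━┃                      ~~     ┃        
  ┃                      ~~     ┃        
  ┗━━━━━━━━━━━━━━━━━━━━━━━━━━━━━┛━━━━━━━━


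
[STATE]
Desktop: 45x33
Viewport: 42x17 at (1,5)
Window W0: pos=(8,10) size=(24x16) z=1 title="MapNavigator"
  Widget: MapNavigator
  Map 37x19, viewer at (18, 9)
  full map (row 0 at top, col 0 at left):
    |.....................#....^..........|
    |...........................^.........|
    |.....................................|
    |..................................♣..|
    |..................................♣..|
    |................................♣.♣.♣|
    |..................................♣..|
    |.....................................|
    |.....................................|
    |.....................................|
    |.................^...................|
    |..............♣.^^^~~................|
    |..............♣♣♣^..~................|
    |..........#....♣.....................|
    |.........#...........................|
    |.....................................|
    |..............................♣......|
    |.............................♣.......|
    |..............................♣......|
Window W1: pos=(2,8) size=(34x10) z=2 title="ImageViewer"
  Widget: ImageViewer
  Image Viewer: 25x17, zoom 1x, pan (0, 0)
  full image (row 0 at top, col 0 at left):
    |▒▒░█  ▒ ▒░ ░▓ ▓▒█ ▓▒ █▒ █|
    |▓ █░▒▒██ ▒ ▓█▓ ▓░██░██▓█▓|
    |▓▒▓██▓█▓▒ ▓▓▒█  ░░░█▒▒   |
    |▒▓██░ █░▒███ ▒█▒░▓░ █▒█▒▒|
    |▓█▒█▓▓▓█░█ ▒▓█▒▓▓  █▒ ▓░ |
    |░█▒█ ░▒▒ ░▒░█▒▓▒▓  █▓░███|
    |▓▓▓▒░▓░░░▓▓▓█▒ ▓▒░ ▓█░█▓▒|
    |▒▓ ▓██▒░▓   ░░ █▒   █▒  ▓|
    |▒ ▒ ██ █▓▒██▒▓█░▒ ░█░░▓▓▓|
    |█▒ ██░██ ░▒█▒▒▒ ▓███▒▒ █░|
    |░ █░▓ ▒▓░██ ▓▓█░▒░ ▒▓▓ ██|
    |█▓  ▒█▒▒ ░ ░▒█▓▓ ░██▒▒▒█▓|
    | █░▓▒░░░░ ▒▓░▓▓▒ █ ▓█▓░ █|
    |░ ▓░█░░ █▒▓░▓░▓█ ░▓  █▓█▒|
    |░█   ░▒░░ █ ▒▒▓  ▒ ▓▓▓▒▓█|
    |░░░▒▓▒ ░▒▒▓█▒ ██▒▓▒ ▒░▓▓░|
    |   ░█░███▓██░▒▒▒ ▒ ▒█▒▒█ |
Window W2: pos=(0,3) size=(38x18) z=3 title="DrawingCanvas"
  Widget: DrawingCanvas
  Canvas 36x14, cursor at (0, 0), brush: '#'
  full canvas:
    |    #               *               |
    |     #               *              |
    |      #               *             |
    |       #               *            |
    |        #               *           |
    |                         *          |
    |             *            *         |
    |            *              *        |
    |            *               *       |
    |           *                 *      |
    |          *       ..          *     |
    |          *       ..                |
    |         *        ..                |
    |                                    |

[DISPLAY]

────────────────────────────────────┨     
+   #               *               ┃     
     #               *              ┃     
      #               *             ┃     
       #               *            ┃     
        #               *           ┃     
                         *          ┃     
             *            *         ┃     
            *              *        ┃     
            *               *       ┃     
           *                 *      ┃     
          *       ..          *     ┃     
          *       ..                ┃     
         *        ..                ┃     
                                    ┃     
━━━━━━━━━━━━━━━━━━━━━━━━━━━━━━━━━━━━┛     
       ┃.......♣.^^^~~........┃           


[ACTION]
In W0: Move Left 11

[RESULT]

────────────────────────────────────┨     
+   #               *               ┃     
     #               *              ┃     
      #               *             ┃     
       #               *            ┃     
        #               *           ┃     
                         *          ┃     
             *            *         ┃     
            *              *        ┃     
            *               *       ┃     
           *                 *      ┃     
          *       ..          *     ┃     
          *       ..                ┃     
         *        ..                ┃     
                                    ┃     
━━━━━━━━━━━━━━━━━━━━━━━━━━━━━━━━━━━━┛     
       ┃    ..............♣.^^┃           


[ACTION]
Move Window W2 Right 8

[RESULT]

      ┠───────────────────────────────────
      ┃+   #               *              
      ┃     #               *             
 ┏━━━━┃      #               *            
 ┃ Ima┃       #               *           
 ┠────┃        #               *          
 ┃▒▒░█┃                         *         
 ┃▓ █░┃             *            *        
 ┃▓▒▓█┃            *              *       
 ┃▒▓██┃            *               *      
 ┃▓█▒█┃           *                 *     
 ┃░█▒█┃          *       ..          *    
 ┗━━━━┃          *       ..               
      ┃         *        ..               
      ┃                                   
      ┗━━━━━━━━━━━━━━━━━━━━━━━━━━━━━━━━━━━
       ┃    ..............♣.^^┃           


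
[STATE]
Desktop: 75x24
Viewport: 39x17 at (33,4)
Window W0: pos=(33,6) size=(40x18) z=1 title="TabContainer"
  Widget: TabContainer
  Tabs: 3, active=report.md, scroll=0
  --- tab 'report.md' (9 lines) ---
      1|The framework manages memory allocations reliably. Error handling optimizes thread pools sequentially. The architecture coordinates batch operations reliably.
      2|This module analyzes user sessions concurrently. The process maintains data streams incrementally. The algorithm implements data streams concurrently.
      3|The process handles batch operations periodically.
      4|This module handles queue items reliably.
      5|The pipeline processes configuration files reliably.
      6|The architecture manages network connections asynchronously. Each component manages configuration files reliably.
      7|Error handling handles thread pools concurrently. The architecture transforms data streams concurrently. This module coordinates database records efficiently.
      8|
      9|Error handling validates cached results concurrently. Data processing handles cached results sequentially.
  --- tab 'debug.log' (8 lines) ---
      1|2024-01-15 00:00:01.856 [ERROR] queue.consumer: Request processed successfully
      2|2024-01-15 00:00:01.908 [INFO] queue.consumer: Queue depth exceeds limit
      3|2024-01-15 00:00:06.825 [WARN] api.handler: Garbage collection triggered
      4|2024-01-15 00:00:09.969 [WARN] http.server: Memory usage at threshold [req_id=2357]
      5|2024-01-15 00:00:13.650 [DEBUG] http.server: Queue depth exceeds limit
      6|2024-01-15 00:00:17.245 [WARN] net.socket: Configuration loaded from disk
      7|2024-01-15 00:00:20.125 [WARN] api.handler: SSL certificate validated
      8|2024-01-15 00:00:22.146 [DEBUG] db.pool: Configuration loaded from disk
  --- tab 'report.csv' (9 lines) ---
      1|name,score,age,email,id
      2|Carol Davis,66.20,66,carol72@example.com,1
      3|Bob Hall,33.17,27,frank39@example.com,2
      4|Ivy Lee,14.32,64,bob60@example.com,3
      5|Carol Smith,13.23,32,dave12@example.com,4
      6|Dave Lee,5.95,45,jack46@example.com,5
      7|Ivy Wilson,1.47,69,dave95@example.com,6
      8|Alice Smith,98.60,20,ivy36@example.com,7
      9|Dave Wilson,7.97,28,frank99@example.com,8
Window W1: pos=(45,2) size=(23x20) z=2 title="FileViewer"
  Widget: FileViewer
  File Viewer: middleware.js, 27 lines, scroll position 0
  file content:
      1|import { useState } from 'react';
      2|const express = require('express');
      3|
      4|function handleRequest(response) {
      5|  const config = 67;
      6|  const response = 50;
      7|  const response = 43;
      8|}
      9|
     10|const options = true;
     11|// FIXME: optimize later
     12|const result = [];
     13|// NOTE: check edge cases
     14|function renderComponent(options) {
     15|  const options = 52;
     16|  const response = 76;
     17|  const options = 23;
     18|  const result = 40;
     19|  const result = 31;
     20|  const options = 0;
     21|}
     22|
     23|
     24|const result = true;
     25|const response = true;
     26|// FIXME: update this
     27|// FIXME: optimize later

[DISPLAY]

            ┠─────────────────────┨    
            ┃import { useState } ▲┃    
┏━━━━━━━━━━━┃const express = requ█┃━━━━
┃ TabContain┃                    ░┃    
┠───────────┃function handleReque░┃────
┃[report.md]┃  const config = 67;░┃v   
┃───────────┃  const response = 5░┃────
┃The framewo┃  const response = 4░┃atio
┃This module┃}                   ░┃ con
┃The process┃                    ░┃ns p
┃This module┃const options = true░┃liab
┃The pipelin┃// FIXME: optimize l░┃on f
┃The archite┃const result = [];  ░┃onne
┃Error handl┃// NOTE: check edge ░┃s co
┃           ┃function renderCompo░┃    
┃Error handl┃  const options = 52░┃sult
┃           ┃  const response = 7▼┃    


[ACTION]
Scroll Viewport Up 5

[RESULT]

                                       
                                       
            ┏━━━━━━━━━━━━━━━━━━━━━┓    
            ┃ FileViewer          ┃    
            ┠─────────────────────┨    
            ┃import { useState } ▲┃    
┏━━━━━━━━━━━┃const express = requ█┃━━━━
┃ TabContain┃                    ░┃    
┠───────────┃function handleReque░┃────
┃[report.md]┃  const config = 67;░┃v   
┃───────────┃  const response = 5░┃────
┃The framewo┃  const response = 4░┃atio
┃This module┃}                   ░┃ con
┃The process┃                    ░┃ns p
┃This module┃const options = true░┃liab
┃The pipelin┃// FIXME: optimize l░┃on f
┃The archite┃const result = [];  ░┃onne


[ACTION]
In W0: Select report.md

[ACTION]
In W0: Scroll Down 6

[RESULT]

                                       
                                       
            ┏━━━━━━━━━━━━━━━━━━━━━┓    
            ┃ FileViewer          ┃    
            ┠─────────────────────┨    
            ┃import { useState } ▲┃    
┏━━━━━━━━━━━┃const express = requ█┃━━━━
┃ TabContain┃                    ░┃    
┠───────────┃function handleReque░┃────
┃[report.md]┃  const config = 67;░┃v   
┃───────────┃  const response = 5░┃────
┃Error handl┃  const response = 4░┃s co
┃           ┃}                   ░┃    
┃Error handl┃                    ░┃sult
┃           ┃const options = true░┃    
┃           ┃// FIXME: optimize l░┃    
┃           ┃const result = [];  ░┃    


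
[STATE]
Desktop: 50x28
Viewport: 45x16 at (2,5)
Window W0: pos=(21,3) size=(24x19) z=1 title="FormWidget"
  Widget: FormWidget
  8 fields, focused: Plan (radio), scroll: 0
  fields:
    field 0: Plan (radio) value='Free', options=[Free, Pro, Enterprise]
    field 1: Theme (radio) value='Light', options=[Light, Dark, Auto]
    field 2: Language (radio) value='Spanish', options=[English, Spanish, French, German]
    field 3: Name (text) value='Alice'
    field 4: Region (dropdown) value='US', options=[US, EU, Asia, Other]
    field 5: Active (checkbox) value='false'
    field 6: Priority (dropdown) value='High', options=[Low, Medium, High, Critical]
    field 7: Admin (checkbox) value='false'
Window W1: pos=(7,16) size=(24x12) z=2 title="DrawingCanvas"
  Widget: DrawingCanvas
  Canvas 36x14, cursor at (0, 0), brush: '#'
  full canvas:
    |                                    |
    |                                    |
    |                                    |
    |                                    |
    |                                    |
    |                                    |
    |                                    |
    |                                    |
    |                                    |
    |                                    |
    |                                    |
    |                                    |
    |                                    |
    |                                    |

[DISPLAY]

                   ┠──────────────────────┨  
                   ┃> Plan:       (●) Free┃  
                   ┃  Theme:      (●) Ligh┃  
                   ┃  Language:   ( ) Engl┃  
                   ┃  Name:       [Alice ]┃  
                   ┃  Region:     [US   ▼]┃  
                   ┃  Active:     [ ]     ┃  
                   ┃  Priority:   [High ▼]┃  
                   ┃  Admin:      [ ]     ┃  
                   ┃                      ┃  
                   ┃                      ┃  
     ┏━━━━━━━━━━━━━━━━━━━━━━┓             ┃  
     ┃ DrawingCanvas        ┃             ┃  
     ┠──────────────────────┨             ┃  
     ┃+                     ┃             ┃  
     ┃                      ┃             ┃  


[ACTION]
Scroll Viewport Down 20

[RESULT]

                   ┃  Priority:   [High ▼]┃  
                   ┃  Admin:      [ ]     ┃  
                   ┃                      ┃  
                   ┃                      ┃  
     ┏━━━━━━━━━━━━━━━━━━━━━━┓             ┃  
     ┃ DrawingCanvas        ┃             ┃  
     ┠──────────────────────┨             ┃  
     ┃+                     ┃             ┃  
     ┃                      ┃             ┃  
     ┃                      ┃━━━━━━━━━━━━━┛  
     ┃                      ┃                
     ┃                      ┃                
     ┃                      ┃                
     ┃                      ┃                
     ┃                      ┃                
     ┗━━━━━━━━━━━━━━━━━━━━━━┛                


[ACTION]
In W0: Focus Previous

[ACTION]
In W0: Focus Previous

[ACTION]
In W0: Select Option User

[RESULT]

                   ┃> Priority:   [High ▼]┃  
                   ┃  Admin:      [ ]     ┃  
                   ┃                      ┃  
                   ┃                      ┃  
     ┏━━━━━━━━━━━━━━━━━━━━━━┓             ┃  
     ┃ DrawingCanvas        ┃             ┃  
     ┠──────────────────────┨             ┃  
     ┃+                     ┃             ┃  
     ┃                      ┃             ┃  
     ┃                      ┃━━━━━━━━━━━━━┛  
     ┃                      ┃                
     ┃                      ┃                
     ┃                      ┃                
     ┃                      ┃                
     ┃                      ┃                
     ┗━━━━━━━━━━━━━━━━━━━━━━┛                


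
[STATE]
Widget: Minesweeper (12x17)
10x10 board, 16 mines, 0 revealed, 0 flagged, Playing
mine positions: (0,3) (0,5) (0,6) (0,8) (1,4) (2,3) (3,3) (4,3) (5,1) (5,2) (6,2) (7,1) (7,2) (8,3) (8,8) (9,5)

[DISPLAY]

■■■■■■■■■■  
■■■■■■■■■■  
■■■■■■■■■■  
■■■■■■■■■■  
■■■■■■■■■■  
■■■■■■■■■■  
■■■■■■■■■■  
■■■■■■■■■■  
■■■■■■■■■■  
■■■■■■■■■■  
            
            
            
            
            
            
            


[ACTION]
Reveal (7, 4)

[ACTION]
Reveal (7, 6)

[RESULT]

■■■■■■■■■■  
■■■■■32211  
■■■■31      
■■■■3       
■■■■2       
■■■31       
■■■3        
■■■31  111  
■■■■2111■■  
■■■■■■■■■■  
            
            
            
            
            
            
            


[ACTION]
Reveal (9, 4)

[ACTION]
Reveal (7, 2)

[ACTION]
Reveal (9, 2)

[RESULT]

■■■✹■✹✹■✹■  
■■■■✹32211  
■■■✹31      
■■■✹3       
■■■✹2       
■✹✹31       
■■✹3        
■✹✹31  111  
■■■✹2111✹■  
■■■■2✹■■■■  
            
            
            
            
            
            
            


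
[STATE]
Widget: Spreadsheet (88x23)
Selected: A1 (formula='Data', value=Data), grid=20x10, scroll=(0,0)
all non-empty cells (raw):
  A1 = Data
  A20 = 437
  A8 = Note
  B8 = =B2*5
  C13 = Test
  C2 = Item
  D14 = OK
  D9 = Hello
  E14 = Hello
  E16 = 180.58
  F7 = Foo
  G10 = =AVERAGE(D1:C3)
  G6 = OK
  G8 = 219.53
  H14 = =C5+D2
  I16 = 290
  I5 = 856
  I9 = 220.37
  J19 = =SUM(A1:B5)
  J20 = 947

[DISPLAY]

A1: Data                                                                                
       A       B       C       D       E       F       G       H       I       J        
----------------------------------------------------------------------------------------
  1 [Data]         0       0       0       0       0       0       0       0       0    
  2        0       0Item           0       0       0       0       0       0       0    
  3        0       0       0       0       0       0       0       0       0       0    
  4        0       0       0       0       0       0       0       0       0       0    
  5        0       0       0       0       0       0       0       0     856       0    
  6        0       0       0       0       0       0OK             0       0       0    
  7        0       0       0       0       0Foo            0       0       0       0    
  8 Note           0       0       0       0       0  219.53       0       0       0    
  9        0       0       0Hello          0       0       0       0  220.37       0    
 10        0       0       0       0       0       0       0       0       0       0    
 11        0       0       0       0       0       0       0       0       0       0    
 12        0       0       0       0       0       0       0       0       0       0    
 13        0       0Test           0       0       0       0       0       0       0    
 14        0       0       0OK      Hello          0       0       0       0       0    
 15        0       0       0       0       0       0       0       0       0       0    
 16        0       0       0       0  180.58       0       0       0     290       0    
 17        0       0       0       0       0       0       0       0       0       0    
 18        0       0       0       0       0       0       0       0       0       0    
 19        0       0       0       0       0       0       0       0       0       0    
 20      437       0       0       0       0       0       0       0       0     947    


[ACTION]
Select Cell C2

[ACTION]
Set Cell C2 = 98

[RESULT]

C2: 98                                                                                  
       A       B       C       D       E       F       G       H       I       J        
----------------------------------------------------------------------------------------
  1 Data           0       0       0       0       0       0       0       0       0    
  2        0       0    [98]       0       0       0       0       0       0       0    
  3        0       0       0       0       0       0       0       0       0       0    
  4        0       0       0       0       0       0       0       0       0       0    
  5        0       0       0       0       0       0       0       0     856       0    
  6        0       0       0       0       0       0OK             0       0       0    
  7        0       0       0       0       0Foo            0       0       0       0    
  8 Note           0       0       0       0       0  219.53       0       0       0    
  9        0       0       0Hello          0       0       0       0  220.37       0    
 10        0       0       0       0       0       0   16.33       0       0       0    
 11        0       0       0       0       0       0       0       0       0       0    
 12        0       0       0       0       0       0       0       0       0       0    
 13        0       0Test           0       0       0       0       0       0       0    
 14        0       0       0OK      Hello          0       0       0       0       0    
 15        0       0       0       0       0       0       0       0       0       0    
 16        0       0       0       0  180.58       0       0       0     290       0    
 17        0       0       0       0       0       0       0       0       0       0    
 18        0       0       0       0       0       0       0       0       0       0    
 19        0       0       0       0       0       0       0       0       0       0    
 20      437       0       0       0       0       0       0       0       0     947    


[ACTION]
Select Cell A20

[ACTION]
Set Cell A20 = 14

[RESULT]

A20: 14                                                                                 
       A       B       C       D       E       F       G       H       I       J        
----------------------------------------------------------------------------------------
  1 Data           0       0       0       0       0       0       0       0       0    
  2        0       0      98       0       0       0       0       0       0       0    
  3        0       0       0       0       0       0       0       0       0       0    
  4        0       0       0       0       0       0       0       0       0       0    
  5        0       0       0       0       0       0       0       0     856       0    
  6        0       0       0       0       0       0OK             0       0       0    
  7        0       0       0       0       0Foo            0       0       0       0    
  8 Note           0       0       0       0       0  219.53       0       0       0    
  9        0       0       0Hello          0       0       0       0  220.37       0    
 10        0       0       0       0       0       0   16.33       0       0       0    
 11        0       0       0       0       0       0       0       0       0       0    
 12        0       0       0       0       0       0       0       0       0       0    
 13        0       0Test           0       0       0       0       0       0       0    
 14        0       0       0OK      Hello          0       0       0       0       0    
 15        0       0       0       0       0       0       0       0       0       0    
 16        0       0       0       0  180.58       0       0       0     290       0    
 17        0       0       0       0       0       0       0       0       0       0    
 18        0       0       0       0       0       0       0       0       0       0    
 19        0       0       0       0       0       0       0       0       0       0    
 20     [14]       0       0       0       0       0       0       0       0     947    


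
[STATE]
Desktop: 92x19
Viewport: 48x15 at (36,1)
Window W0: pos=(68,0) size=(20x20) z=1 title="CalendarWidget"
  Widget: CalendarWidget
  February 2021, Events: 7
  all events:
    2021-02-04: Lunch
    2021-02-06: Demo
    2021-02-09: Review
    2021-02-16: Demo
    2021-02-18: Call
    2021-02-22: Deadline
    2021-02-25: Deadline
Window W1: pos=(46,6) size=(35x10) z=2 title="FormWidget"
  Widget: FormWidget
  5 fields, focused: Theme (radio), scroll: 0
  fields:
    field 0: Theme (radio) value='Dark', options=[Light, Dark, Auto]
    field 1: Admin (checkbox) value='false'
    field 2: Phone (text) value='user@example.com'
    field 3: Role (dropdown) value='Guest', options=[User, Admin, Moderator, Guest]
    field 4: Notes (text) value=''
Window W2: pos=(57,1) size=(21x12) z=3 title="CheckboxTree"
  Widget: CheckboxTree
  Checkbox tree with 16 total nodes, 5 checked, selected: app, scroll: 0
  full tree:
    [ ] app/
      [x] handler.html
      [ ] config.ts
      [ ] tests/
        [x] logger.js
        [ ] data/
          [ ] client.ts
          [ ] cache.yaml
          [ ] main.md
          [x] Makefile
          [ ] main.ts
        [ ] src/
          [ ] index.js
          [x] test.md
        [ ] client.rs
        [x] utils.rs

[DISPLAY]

                     ┏━━━━━━━━━━━━━━━━━━━┓Widget
                     ┃ CheckboxTree      ┃──────
                     ┠───────────────────┨y 2021
                     ┃>[-] app/          ┃Th Fr 
                     ┃   [x] handler.html┃ 4*  5
          ┏━━━━━━━━━━┃   [ ] config.ts   ┃━━┓ 12
          ┃ FormWidge┃   [-] tests/      ┃  ┃* 1
          ┠──────────┃     [x] logger.js ┃──┨* 2
          ┃> Theme:  ┃     [-] data/     ┃rk┃   
          ┃  Admin:  ┃       [ ] client.t┃  ┃   
          ┃  Phone:  ┃       [ ] cache.ya┃ ]┃   
          ┃  Role:   ┗━━━━━━━━━━━━━━━━━━━┛▼]┃   
          ┃  Notes:      [                 ]┃   
          ┃                                 ┃   
          ┗━━━━━━━━━━━━━━━━━━━━━━━━━━━━━━━━━┛   


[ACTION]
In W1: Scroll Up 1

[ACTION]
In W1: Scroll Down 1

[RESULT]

                     ┏━━━━━━━━━━━━━━━━━━━┓Widget
                     ┃ CheckboxTree      ┃──────
                     ┠───────────────────┨y 2021
                     ┃>[-] app/          ┃Th Fr 
                     ┃   [x] handler.html┃ 4*  5
          ┏━━━━━━━━━━┃   [ ] config.ts   ┃━━┓ 12
          ┃ FormWidge┃   [-] tests/      ┃  ┃* 1
          ┠──────────┃     [x] logger.js ┃──┨* 2
          ┃  Admin:  ┃     [-] data/     ┃  ┃   
          ┃  Phone:  ┃       [ ] client.t┃ ]┃   
          ┃  Role:   ┃       [ ] cache.ya┃▼]┃   
          ┃  Notes:  ┗━━━━━━━━━━━━━━━━━━━┛ ]┃   
          ┃                                 ┃   
          ┃                                 ┃   
          ┗━━━━━━━━━━━━━━━━━━━━━━━━━━━━━━━━━┛   


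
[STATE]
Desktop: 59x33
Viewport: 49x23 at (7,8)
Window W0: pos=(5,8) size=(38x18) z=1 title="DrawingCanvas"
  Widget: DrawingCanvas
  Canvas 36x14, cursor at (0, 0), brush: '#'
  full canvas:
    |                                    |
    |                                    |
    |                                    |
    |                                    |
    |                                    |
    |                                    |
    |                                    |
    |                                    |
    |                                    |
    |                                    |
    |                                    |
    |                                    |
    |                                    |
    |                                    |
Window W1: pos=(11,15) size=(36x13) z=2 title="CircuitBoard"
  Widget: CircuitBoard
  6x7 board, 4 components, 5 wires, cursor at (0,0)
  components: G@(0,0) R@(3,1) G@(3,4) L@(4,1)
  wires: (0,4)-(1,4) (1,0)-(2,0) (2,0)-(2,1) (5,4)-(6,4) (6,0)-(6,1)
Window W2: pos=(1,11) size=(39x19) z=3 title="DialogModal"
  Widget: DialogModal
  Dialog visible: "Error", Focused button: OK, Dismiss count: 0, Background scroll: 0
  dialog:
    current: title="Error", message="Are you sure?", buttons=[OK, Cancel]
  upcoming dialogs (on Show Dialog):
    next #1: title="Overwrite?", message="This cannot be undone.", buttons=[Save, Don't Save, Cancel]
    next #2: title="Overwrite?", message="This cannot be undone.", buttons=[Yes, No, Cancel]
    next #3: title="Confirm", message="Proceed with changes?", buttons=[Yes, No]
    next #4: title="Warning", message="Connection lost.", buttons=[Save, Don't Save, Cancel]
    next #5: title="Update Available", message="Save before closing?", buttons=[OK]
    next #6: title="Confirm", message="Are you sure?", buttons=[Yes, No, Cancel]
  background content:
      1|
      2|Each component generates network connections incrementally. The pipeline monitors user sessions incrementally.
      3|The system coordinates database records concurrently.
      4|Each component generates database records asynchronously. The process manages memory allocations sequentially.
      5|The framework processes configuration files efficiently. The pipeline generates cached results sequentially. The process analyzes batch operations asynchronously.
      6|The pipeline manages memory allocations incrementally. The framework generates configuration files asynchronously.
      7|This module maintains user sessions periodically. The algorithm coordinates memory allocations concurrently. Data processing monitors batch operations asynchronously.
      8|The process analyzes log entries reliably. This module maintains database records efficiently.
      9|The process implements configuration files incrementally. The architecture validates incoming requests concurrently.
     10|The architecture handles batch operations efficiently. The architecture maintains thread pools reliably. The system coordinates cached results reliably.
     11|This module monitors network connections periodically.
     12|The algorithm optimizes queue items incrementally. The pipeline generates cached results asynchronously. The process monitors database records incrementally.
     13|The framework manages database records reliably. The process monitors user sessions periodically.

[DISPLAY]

━━━━━━━━━━━━━━━━━━━━━━━━━━━━━━━━━━━┓             
DrawingCanvas                      ┃             
───────────────────────────────────┨             
━━━━━━━━━━━━━━━━━━━━━━━━━━━━━━━━┓  ┃             
ogModal                         ┃  ┃             
────────────────────────────────┨  ┃             
                                ┃  ┃             
component generates network conn┃━━━━━━┓         
ystem coordinates database recor┃      ┃         
component generates database rec┃──────┨         
ramework processes configuration┃      ┃         
ipeli┌───────────────┐ allocatio┃      ┃         
modul│     Error     │sessions p┃      ┃         
roces│ Are you sure? │tries reli┃      ┃         
roces│ [OK]  Cancel  │iguration ┃      ┃         
rchit└───────────────┘tch operat┃      ┃         
module monitors network connecti┃      ┃         
lgorithm optimizes queue items i┃      ┃         
ramework manages database record┃      ┃         
                                ┃━━━━━━┛         
                                ┃                
━━━━━━━━━━━━━━━━━━━━━━━━━━━━━━━━┛                
                                                 


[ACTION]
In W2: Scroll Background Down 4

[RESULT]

━━━━━━━━━━━━━━━━━━━━━━━━━━━━━━━━━━━┓             
DrawingCanvas                      ┃             
───────────────────────────────────┨             
━━━━━━━━━━━━━━━━━━━━━━━━━━━━━━━━┓  ┃             
ogModal                         ┃  ┃             
────────────────────────────────┨  ┃             
ramework processes configuration┃  ┃             
ipeline manages memory allocatio┃━━━━━━┓         
module maintains user sessions p┃      ┃         
rocess analyzes log entries reli┃──────┨         
rocess implements configuration ┃      ┃         
rchit┌───────────────┐tch operat┃      ┃         
modul│     Error     │k connecti┃      ┃         
lgori│ Are you sure? │ue items i┃      ┃         
ramew│ [OK]  Cancel  │ase record┃      ┃         
     └───────────────┘          ┃      ┃         
                                ┃      ┃         
                                ┃      ┃         
                                ┃      ┃         
                                ┃━━━━━━┛         
                                ┃                
━━━━━━━━━━━━━━━━━━━━━━━━━━━━━━━━┛                
                                                 


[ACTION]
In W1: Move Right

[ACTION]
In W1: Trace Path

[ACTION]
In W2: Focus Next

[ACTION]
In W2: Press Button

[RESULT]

━━━━━━━━━━━━━━━━━━━━━━━━━━━━━━━━━━━┓             
DrawingCanvas                      ┃             
───────────────────────────────────┨             
━━━━━━━━━━━━━━━━━━━━━━━━━━━━━━━━┓  ┃             
ogModal                         ┃  ┃             
────────────────────────────────┨  ┃             
ramework processes configuration┃  ┃             
ipeline manages memory allocatio┃━━━━━━┓         
module maintains user sessions p┃      ┃         
rocess analyzes log entries reli┃──────┨         
rocess implements configuration ┃      ┃         
rchitecture handles batch operat┃      ┃         
module monitors network connecti┃      ┃         
lgorithm optimizes queue items i┃      ┃         
ramework manages database record┃      ┃         
                                ┃      ┃         
                                ┃      ┃         
                                ┃      ┃         
                                ┃      ┃         
                                ┃━━━━━━┛         
                                ┃                
━━━━━━━━━━━━━━━━━━━━━━━━━━━━━━━━┛                
                                                 


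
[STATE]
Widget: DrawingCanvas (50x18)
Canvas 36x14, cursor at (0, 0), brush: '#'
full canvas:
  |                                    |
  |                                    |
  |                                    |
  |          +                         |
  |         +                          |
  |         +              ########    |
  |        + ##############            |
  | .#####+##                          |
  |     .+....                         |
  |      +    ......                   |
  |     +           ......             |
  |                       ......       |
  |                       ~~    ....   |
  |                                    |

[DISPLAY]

+                                                 
                                                  
                                                  
          +                                       
         +                                        
         +              ########                  
        + ##############                          
 .#####+##                                        
     .+....                                       
      +    ......                                 
     +           ......                           
                       ......                     
                       ~~    ....                 
                                                  
                                                  
                                                  
                                                  
                                                  


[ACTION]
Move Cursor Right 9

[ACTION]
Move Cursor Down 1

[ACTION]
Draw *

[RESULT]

                                                  
         *                                        
                                                  
          +                                       
         +                                        
         +              ########                  
        + ##############                          
 .#####+##                                        
     .+....                                       
      +    ......                                 
     +           ......                           
                       ......                     
                       ~~    ....                 
                                                  
                                                  
                                                  
                                                  
                                                  


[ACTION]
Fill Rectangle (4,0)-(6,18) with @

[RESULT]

                                                  
         *                                        
                                                  
          +                                       
@@@@@@@@@@@@@@@@@@@                               
@@@@@@@@@@@@@@@@@@@     ########                  
@@@@@@@@@@@@@@@@@@@#####                          
 .#####+##                                        
     .+....                                       
      +    ......                                 
     +           ......                           
                       ......                     
                       ~~    ....                 
                                                  
                                                  
                                                  
                                                  
                                                  
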